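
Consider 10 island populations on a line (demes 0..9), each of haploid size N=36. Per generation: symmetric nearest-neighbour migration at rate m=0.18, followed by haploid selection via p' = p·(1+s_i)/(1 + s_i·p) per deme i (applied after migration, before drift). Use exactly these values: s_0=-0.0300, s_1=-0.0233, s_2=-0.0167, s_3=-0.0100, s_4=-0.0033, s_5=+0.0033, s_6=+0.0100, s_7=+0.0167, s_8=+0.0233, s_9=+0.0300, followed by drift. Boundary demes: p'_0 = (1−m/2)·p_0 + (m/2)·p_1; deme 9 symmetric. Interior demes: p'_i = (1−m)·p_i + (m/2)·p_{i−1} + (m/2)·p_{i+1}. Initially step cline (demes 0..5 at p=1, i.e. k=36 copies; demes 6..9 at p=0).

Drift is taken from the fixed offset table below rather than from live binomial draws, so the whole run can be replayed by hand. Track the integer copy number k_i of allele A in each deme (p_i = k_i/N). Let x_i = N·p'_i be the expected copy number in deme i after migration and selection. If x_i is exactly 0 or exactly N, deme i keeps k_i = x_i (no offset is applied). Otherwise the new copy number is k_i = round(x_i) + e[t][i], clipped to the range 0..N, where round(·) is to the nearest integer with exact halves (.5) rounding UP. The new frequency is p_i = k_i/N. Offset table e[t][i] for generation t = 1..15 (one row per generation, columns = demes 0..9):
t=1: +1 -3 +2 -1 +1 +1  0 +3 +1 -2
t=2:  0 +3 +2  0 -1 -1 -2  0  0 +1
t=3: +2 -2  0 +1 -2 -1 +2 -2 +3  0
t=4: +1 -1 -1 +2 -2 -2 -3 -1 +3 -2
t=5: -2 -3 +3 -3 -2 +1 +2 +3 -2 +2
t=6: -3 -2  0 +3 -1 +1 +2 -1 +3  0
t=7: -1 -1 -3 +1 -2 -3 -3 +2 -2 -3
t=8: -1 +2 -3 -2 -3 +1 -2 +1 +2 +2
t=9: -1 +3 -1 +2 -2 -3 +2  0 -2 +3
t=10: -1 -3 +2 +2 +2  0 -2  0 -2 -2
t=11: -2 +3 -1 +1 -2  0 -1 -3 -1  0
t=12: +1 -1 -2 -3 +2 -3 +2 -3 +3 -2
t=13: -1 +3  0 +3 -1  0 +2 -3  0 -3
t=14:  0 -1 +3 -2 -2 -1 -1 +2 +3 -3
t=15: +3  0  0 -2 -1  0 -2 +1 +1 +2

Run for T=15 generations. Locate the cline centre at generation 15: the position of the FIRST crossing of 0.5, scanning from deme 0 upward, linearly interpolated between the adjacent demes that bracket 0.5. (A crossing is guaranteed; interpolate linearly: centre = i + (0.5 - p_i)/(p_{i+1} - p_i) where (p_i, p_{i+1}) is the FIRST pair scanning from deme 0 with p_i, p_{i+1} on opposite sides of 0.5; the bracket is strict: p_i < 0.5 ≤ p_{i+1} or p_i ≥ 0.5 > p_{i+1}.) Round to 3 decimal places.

4.500

t=0: k=[36 36 36 36 36 36 0 0 0 0]
t=1: x=[36.0000 36.0000 36.0000 36.0000 36.0000 32.7697 3.2695 0.0000 0.0000 0.0000] k=[36 36 36 36 36 34 3 0 0 0]
t=2: x=[36.0000 36.0000 36.0000 36.0000 35.8194 31.4032 5.5667 0.2745 0.0000 0.0000] k=[36 36 36 36 35 30 4 0 0 0]
t=3: x=[36.0000 36.0000 36.0000 35.9091 34.6357 28.1303 6.0298 0.3660 0.0000 0.0000] k=[36 36 36 36 33 27 8 0 0 0]
t=4: x=[36.0000 36.0000 36.0000 35.7273 32.7202 25.8540 9.0573 0.7318 0.0000 0.0000] k=[36 36 36 36 31 24 6 0 0 0]
t=5: x=[36.0000 36.0000 36.0000 35.5455 30.8053 23.0373 7.1368 0.5489 0.0000 0.0000] k=[36 36 36 33 29 24 9 4 0 0]
t=6: x=[36.0000 36.0000 35.7254 32.8815 28.8912 23.1273 9.9716 4.1504 0.3683 0.0000] k=[36 36 36 36 28 24 12 3 3 0]
t=7: x=[36.0000 36.0000 36.0000 35.2729 28.3401 23.3071 12.3506 3.8668 2.7887 0.2780] k=[36 36 36 36 26 20 9 6 1 0]
t=8: x=[36.0000 36.0000 36.0000 35.0911 26.3367 19.5794 9.7908 5.9013 1.3905 0.0927] k=[36 36 36 33 23 21 8 7 3 2]
t=9: x=[36.0000 36.0000 35.7254 32.3371 23.6932 20.0393 9.1477 6.8211 3.3391 2.1490] k=[36 36 35 34 22 17 11 7 1 5]
t=10: x=[36.0000 35.9079 34.9835 32.9823 22.6022 16.9395 11.2568 6.9120 1.9419 4.7608] k=[36 33 36 35 25 17 9 7 0 3]
t=11: x=[35.7217 33.4854 35.6339 34.1726 25.1550 17.0296 9.6099 6.6392 0.9204 2.8055] k=[34 36 35 35 23 17 9 4 0 3]
t=12: x=[34.1266 35.7236 35.0749 33.9002 23.5131 16.8495 9.3387 4.1504 0.6444 2.8055] k=[35 35 33 31 26 14 11 1 4 1]
t=13: x=[34.9700 34.7928 32.9534 30.6846 25.3452 14.8387 10.4436 2.2040 3.5327 1.3067] k=[34 36 33 34 24 15 12 0 4 0]
t=14: x=[34.1266 35.5394 33.3185 32.9823 24.0636 15.5691 11.2669 1.4631 3.3493 0.3707] k=[34 35 36 31 22 15 10 3 6 0]
t=15: x=[34.0342 34.9768 35.4510 30.5940 22.1518 15.2089 9.8912 3.9580 5.2931 0.5559] k=[36 35 35 29 21 15 8 5 6 3]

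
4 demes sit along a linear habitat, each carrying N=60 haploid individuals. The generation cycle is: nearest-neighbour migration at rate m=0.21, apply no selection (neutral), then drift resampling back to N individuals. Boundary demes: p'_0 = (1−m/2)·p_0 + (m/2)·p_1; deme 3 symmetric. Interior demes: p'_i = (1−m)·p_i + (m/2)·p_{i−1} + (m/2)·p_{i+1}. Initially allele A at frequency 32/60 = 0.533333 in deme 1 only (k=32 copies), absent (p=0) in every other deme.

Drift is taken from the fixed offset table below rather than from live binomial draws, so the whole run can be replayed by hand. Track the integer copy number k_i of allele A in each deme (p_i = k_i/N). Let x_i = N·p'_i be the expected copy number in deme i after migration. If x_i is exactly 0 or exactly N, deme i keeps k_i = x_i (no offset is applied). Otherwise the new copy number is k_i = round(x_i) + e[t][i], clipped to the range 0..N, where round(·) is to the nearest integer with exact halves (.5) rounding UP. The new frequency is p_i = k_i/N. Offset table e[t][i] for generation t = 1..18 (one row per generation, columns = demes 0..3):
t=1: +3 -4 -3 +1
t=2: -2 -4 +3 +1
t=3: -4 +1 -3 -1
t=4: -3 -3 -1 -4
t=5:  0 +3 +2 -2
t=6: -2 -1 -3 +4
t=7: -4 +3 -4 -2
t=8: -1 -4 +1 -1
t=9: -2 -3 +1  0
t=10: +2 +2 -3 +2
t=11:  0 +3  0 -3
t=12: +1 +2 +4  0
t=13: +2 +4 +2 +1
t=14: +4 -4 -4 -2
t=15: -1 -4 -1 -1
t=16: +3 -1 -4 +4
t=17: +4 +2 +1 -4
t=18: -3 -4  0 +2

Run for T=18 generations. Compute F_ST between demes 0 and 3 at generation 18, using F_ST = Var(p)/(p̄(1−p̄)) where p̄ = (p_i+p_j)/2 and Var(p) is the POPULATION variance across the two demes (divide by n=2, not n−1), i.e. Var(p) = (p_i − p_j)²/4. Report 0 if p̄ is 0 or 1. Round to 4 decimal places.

t=0: k=[0 32 0 0]
t=1: x=[3.3600 25.2800 3.3600 0.0000] k=[6 21 0 0]
t=2: x=[7.5750 17.2200 2.2050 0.0000] k=[6 13 5 0]
t=3: x=[6.7350 11.4250 5.3150 0.5250] k=[3 12 2 0]
t=4: x=[3.9450 10.0050 2.8400 0.2100] k=[1 7 2 0]
t=5: x=[1.6300 5.8450 2.3150 0.2100] k=[2 9 4 0]
t=6: x=[2.7350 7.7400 4.1050 0.4200] k=[1 7 1 4]
t=7: x=[1.6300 5.7400 1.9450 3.6850] k=[0 9 0 2]
t=8: x=[0.9450 7.1100 1.1550 1.7900] k=[0 3 2 1]
t=9: x=[0.3150 2.5800 2.0000 1.1050] k=[0 0 3 1]
t=10: x=[0.0000 0.3150 2.4750 1.2100] k=[0 2 0 3]
t=11: x=[0.2100 1.5800 0.5250 2.6850] k=[0 5 1 0]
t=12: x=[0.5250 4.0550 1.3150 0.1050] k=[2 6 5 0]
t=13: x=[2.4200 5.4750 4.5800 0.5250] k=[4 9 7 2]
t=14: x=[4.5250 8.2650 6.6850 2.5250] k=[9 4 3 1]
t=15: x=[8.4750 4.4200 2.8950 1.2100] k=[7 0 2 0]
t=16: x=[6.2650 0.9450 1.5800 0.2100] k=[9 0 0 4]
t=17: x=[8.0550 0.9450 0.4200 3.5800] k=[12 3 1 0]
t=18: x=[11.0550 3.7350 1.1050 0.1050] k=[8 0 1 2]

0.0327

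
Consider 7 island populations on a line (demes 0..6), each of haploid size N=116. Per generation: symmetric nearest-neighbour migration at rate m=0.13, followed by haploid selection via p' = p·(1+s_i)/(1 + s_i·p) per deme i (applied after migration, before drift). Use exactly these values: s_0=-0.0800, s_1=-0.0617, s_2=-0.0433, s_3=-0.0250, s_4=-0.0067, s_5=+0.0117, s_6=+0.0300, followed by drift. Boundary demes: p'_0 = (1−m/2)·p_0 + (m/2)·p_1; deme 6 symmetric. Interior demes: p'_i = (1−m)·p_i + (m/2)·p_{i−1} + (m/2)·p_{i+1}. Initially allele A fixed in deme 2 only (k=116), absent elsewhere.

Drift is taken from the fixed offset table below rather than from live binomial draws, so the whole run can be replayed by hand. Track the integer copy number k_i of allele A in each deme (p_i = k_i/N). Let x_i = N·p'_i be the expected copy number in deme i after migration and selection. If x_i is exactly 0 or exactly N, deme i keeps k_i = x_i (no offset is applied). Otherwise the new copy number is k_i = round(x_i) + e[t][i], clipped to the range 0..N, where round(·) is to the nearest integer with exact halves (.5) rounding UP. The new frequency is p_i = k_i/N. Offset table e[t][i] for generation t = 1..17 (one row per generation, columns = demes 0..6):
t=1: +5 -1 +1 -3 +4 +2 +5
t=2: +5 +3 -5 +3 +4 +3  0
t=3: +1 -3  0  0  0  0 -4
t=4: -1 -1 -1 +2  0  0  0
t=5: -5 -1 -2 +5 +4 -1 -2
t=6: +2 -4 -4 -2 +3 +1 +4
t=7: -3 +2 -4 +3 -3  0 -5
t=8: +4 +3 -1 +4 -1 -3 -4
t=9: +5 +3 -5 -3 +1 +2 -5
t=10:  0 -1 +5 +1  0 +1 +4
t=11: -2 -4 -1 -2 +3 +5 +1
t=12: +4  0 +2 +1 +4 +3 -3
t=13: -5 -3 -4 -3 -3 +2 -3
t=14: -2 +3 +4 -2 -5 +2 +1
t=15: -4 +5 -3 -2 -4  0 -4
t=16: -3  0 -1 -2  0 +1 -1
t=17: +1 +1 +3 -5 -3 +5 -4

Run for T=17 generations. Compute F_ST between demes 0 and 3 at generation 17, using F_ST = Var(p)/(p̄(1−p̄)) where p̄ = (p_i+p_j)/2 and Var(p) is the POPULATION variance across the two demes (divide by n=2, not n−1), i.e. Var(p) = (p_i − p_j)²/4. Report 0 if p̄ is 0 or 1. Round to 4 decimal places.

t=0: k=[0 0 116 0 0 0 0]
t=1: x=[0.0000 7.1033 100.3297 7.3635 0.0000 0.0000 0.0000] k=[0 6 101 4 0 0 0]
t=2: x=[0.3589 11.1276 87.5810 9.8151 0.2583 0.0000 0.0000] k=[5 14 83 13 4 0 0]
t=3: x=[5.1581 16.9570 72.7715 16.6016 4.2971 0.2630 0.0000] k=[6 14 73 17 4 0 0]
t=4: x=[6.0255 16.3977 64.2595 19.3828 4.5555 0.2630 0.0000] k=[5 15 63 21 5 0 0]
t=5: x=[5.2183 16.5458 55.8672 22.2315 5.6786 0.3288 0.0000] k=[0 16 54 27 10 0 0]
t=6: x=[0.9575 16.5076 48.5213 27.1204 10.3912 0.6576 0.0000] k=[3 13 45 25 13 2 0]
t=7: x=[3.3665 13.6444 40.4462 25.0196 12.9873 2.6146 0.1339] k=[0 16 36 28 10 3 0]
t=8: x=[0.9575 15.3899 33.1226 26.8244 10.6498 3.2971 0.2008] k=[5 18 32 31 10 0 0]
t=9: x=[5.3992 17.1148 30.0294 29.1440 10.6498 0.6576 0.0000] k=[10 20 25 26 12 3 0]
t=10: x=[9.8705 18.6563 23.8894 24.5317 12.2511 3.4285 0.2008] k=[10 18 29 26 12 4 4]
t=11: x=[9.7491 17.2392 27.1585 24.7880 12.3158 4.5708 4.1157] k=[8 13 26 23 15 10 5]
t=12: x=[7.7032 12.7777 24.1038 22.2167 15.1065 10.1068 5.4772] k=[12 13 26 23 19 13 2]
t=13: x=[11.1929 13.0252 24.1038 22.4727 18.7640 12.8069 2.7945] k=[6 10 20 19 16 15 0]
t=14: x=[5.7842 9.8031 18.5837 18.4734 16.0369 14.2346 1.0040] k=[4 13 23 16 11 16 2]
t=15: x=[4.2316 12.3447 21.1196 15.7816 11.5797 14.9155 2.9950] k=[0 17 18 14 8 15 0]
t=16: x=[1.0174 15.1035 17.0220 13.5638 8.7902 13.7100 1.0040] k=[0 15 16 12 9 15 0]
t=17: x=[0.8976 13.3205 15.0845 11.7940 9.5261 13.7756 1.0040] k=[2 14 18 7 7 19 0]

0.0125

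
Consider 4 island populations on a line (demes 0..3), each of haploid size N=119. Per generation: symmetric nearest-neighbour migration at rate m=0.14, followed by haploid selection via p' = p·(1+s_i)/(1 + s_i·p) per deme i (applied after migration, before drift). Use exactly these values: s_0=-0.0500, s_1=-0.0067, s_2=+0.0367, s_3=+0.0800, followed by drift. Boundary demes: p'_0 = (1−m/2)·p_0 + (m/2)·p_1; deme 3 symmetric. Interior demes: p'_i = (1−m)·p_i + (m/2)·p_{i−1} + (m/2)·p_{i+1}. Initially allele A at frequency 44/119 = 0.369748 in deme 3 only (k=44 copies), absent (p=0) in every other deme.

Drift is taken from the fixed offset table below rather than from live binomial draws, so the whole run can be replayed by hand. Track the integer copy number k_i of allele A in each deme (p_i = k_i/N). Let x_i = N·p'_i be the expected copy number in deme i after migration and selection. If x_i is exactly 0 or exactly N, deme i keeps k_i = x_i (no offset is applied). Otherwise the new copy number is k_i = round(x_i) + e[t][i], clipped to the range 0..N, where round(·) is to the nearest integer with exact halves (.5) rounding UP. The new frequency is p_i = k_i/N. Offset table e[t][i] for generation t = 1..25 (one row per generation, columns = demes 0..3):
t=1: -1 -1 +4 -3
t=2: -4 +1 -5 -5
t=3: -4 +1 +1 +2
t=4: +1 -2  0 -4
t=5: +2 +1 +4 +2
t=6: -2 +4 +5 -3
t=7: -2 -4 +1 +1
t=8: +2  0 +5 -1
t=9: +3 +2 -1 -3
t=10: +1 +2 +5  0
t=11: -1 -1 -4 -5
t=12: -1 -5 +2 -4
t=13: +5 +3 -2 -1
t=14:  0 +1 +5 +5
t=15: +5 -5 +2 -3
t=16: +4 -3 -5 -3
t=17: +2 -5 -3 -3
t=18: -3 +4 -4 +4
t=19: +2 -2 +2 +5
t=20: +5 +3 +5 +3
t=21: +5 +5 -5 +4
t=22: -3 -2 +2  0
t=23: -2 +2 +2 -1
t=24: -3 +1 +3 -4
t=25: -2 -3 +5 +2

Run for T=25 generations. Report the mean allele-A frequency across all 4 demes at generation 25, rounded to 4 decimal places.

t=0: k=[0 0 0 44]
t=1: x=[0.0000 0.0000 3.1900 43.0104] k=[0 0 7 40]
t=2: x=[0.0000 0.4867 9.1189 39.6993] k=[0 1 4 35]
t=3: x=[0.0665 1.1324 6.1674 34.6908] k=[0 2 7 37]
t=4: x=[0.1330 2.1955 9.0467 36.8279] k=[1 0 9 33]
t=5: x=[0.8838 0.6953 10.3866 33.1281] k=[3 2 14 35]
t=6: x=[2.7869 2.8910 15.0988 35.4141] k=[1 7 20 32]
t=7: x=[1.3498 7.4430 20.5352 32.9623] k=[0 3 22 34]
t=8: x=[0.1995 4.0933 22.1525 35.0319] k=[2 4 27 34]
t=9: x=[2.0348 5.4350 26.6174 35.3935] k=[5 7 26 32]
t=10: x=[4.8936 8.1389 25.8111 33.3974] k=[6 10 31 33]
t=11: x=[5.9818 11.1220 30.4800 34.7218] k=[5 10 26 30]
t=12: x=[5.0940 10.7043 25.8825 31.4689] k=[4 6 28 27]
t=13: x=[3.9399 7.3535 27.1376 28.7131] k=[9 10 25 28]
t=14: x=[8.6495 10.9132 24.8614 29.4628] k=[9 12 30 34]
t=15: x=[8.7835 12.9721 29.8182 35.6104] k=[14 8 32 33]
t=16: x=[12.9750 10.0380 31.2128 34.7941] k=[17 7 26 32]
t=17: x=[15.5918 8.9741 25.8111 33.3974] k=[18 4 23 30]
t=18: x=[16.2855 6.2700 22.8173 31.2508] k=[13 10 19 35]
t=19: x=[12.2161 10.7739 20.0846 35.7756] k=[14 9 22 41]
t=20: x=[13.0423 10.1971 23.0832 41.7307] k=[18 13 28 45]
t=21: x=[16.8928 14.3151 28.9217 45.9611] k=[22 19 24 50]
t=22: x=[20.8918 19.4504 26.1990 50.4019] k=[18 17 28 50]
t=23: x=[17.1628 17.7383 29.5635 50.6856] k=[15 20 32 50]
t=24: x=[14.6772 20.3762 33.2771 50.9691] k=[12 21 36 47]
t=25: x=[12.0625 21.3022 36.6274 48.4234] k=[10 18 42 50]

0.2521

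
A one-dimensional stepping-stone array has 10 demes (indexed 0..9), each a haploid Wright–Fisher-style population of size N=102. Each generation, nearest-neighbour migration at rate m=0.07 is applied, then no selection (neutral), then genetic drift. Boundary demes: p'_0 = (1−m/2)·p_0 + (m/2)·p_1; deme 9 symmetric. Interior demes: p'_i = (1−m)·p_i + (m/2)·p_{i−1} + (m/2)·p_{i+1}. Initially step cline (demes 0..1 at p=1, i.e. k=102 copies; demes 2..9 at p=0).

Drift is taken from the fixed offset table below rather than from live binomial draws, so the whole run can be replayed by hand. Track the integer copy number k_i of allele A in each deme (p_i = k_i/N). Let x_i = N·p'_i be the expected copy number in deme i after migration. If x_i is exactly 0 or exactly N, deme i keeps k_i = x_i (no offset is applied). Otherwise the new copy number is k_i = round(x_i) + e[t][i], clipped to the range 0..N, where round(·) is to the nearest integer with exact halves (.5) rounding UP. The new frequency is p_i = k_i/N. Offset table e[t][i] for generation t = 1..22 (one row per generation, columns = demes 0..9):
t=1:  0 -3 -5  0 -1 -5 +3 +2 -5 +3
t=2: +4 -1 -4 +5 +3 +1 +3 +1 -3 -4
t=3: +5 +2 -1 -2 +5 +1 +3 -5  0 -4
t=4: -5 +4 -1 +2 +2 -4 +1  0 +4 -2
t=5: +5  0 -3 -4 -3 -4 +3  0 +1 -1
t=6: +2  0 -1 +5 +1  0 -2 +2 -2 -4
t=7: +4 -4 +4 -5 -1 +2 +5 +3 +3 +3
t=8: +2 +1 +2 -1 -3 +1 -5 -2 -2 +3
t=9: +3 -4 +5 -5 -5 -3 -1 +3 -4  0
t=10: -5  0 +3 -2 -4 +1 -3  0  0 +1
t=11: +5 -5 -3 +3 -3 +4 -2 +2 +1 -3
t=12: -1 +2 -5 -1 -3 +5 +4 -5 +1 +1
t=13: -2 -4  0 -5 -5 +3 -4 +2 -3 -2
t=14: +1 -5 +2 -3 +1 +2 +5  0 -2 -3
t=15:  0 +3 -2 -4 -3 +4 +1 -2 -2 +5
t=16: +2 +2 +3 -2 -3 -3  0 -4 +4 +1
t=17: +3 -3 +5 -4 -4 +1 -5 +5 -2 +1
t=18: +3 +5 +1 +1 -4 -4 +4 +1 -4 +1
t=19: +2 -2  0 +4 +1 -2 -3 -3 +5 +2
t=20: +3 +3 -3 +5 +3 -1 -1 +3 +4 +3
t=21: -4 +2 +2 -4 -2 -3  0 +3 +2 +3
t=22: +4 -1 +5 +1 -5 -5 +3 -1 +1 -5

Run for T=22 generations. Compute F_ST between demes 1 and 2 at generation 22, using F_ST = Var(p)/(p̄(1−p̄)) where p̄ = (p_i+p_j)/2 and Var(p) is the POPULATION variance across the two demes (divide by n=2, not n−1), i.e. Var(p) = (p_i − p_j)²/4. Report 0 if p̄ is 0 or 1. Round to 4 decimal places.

t=0: k=[102 102 0 0 0 0 0 0 0 0]
t=1: x=[102.0000 98.4300 3.5700 0.0000 0.0000 0.0000 0.0000 0.0000 0.0000 0.0000] k=[102 95 0 0 0 0 0 0 0 0]
t=2: x=[101.7550 91.9200 3.3250 0.0000 0.0000 0.0000 0.0000 0.0000 0.0000 0.0000] k=[102 91 0 0 0 0 0 0 0 0]
t=3: x=[101.6150 88.2000 3.1850 0.0000 0.0000 0.0000 0.0000 0.0000 0.0000 0.0000] k=[102 90 2 0 0 0 0 0 0 0]
t=4: x=[101.5800 87.3400 5.0100 0.0700 0.0000 0.0000 0.0000 0.0000 0.0000 0.0000] k=[97 91 4 2 0 0 0 0 0 0]
t=5: x=[96.7900 88.1650 6.9750 2.0000 0.0700 0.0000 0.0000 0.0000 0.0000 0.0000] k=[102 88 4 0 0 0 0 0 0 0]
t=6: x=[101.5100 85.5500 6.8000 0.1400 0.0000 0.0000 0.0000 0.0000 0.0000 0.0000] k=[102 86 6 5 0 0 0 0 0 0]
t=7: x=[101.4400 83.7600 8.7650 4.8600 0.1750 0.0000 0.0000 0.0000 0.0000 0.0000] k=[102 80 13 0 0 0 0 0 0 0]
t=8: x=[101.2300 78.4250 14.8900 0.4550 0.0000 0.0000 0.0000 0.0000 0.0000 0.0000] k=[102 79 17 0 0 0 0 0 0 0]
t=9: x=[101.1950 77.6350 18.5750 0.5950 0.0000 0.0000 0.0000 0.0000 0.0000 0.0000] k=[102 74 24 0 0 0 0 0 0 0]
t=10: x=[101.0200 73.2300 24.9100 0.8400 0.0000 0.0000 0.0000 0.0000 0.0000 0.0000] k=[96 73 28 0 0 0 0 0 0 0]
t=11: x=[95.1950 72.2300 28.5950 0.9800 0.0000 0.0000 0.0000 0.0000 0.0000 0.0000] k=[100 67 26 4 0 0 0 0 0 0]
t=12: x=[98.8450 66.7200 26.6650 4.6300 0.1400 0.0000 0.0000 0.0000 0.0000 0.0000] k=[98 69 22 4 0 0 0 0 0 0]
t=13: x=[96.9850 68.3700 23.0150 4.4900 0.1400 0.0000 0.0000 0.0000 0.0000 0.0000] k=[95 64 23 0 0 0 0 0 0 0]
t=14: x=[93.9150 63.6500 23.6300 0.8050 0.0000 0.0000 0.0000 0.0000 0.0000 0.0000] k=[95 59 26 0 0 0 0 0 0 0]
t=15: x=[93.7400 59.1050 26.2450 0.9100 0.0000 0.0000 0.0000 0.0000 0.0000 0.0000] k=[94 62 24 0 0 0 0 0 0 0]
t=16: x=[92.8800 61.7900 24.4900 0.8400 0.0000 0.0000 0.0000 0.0000 0.0000 0.0000] k=[95 64 27 0 0 0 0 0 0 0]
t=17: x=[93.9150 63.7900 27.3500 0.9450 0.0000 0.0000 0.0000 0.0000 0.0000 0.0000] k=[97 61 32 0 0 0 0 0 0 0]
t=18: x=[95.7400 61.2450 31.8950 1.1200 0.0000 0.0000 0.0000 0.0000 0.0000 0.0000] k=[99 66 33 2 0 0 0 0 0 0]
t=19: x=[97.8450 66.0000 33.0700 3.0150 0.0700 0.0000 0.0000 0.0000 0.0000 0.0000] k=[100 64 33 7 1 0 0 0 0 0]
t=20: x=[98.7400 64.1750 33.1750 7.7000 1.1750 0.0350 0.0000 0.0000 0.0000 0.0000] k=[102 67 30 13 4 0 0 0 0 0]
t=21: x=[100.7750 66.9300 30.7000 13.2800 4.1750 0.1400 0.0000 0.0000 0.0000 0.0000] k=[97 69 33 9 2 0 0 0 0 0]
t=22: x=[96.0200 68.7200 33.4200 9.5950 2.1750 0.0700 0.0000 0.0000 0.0000 0.0000] k=[100 68 38 11 0 0 0 0 0 0]

0.0866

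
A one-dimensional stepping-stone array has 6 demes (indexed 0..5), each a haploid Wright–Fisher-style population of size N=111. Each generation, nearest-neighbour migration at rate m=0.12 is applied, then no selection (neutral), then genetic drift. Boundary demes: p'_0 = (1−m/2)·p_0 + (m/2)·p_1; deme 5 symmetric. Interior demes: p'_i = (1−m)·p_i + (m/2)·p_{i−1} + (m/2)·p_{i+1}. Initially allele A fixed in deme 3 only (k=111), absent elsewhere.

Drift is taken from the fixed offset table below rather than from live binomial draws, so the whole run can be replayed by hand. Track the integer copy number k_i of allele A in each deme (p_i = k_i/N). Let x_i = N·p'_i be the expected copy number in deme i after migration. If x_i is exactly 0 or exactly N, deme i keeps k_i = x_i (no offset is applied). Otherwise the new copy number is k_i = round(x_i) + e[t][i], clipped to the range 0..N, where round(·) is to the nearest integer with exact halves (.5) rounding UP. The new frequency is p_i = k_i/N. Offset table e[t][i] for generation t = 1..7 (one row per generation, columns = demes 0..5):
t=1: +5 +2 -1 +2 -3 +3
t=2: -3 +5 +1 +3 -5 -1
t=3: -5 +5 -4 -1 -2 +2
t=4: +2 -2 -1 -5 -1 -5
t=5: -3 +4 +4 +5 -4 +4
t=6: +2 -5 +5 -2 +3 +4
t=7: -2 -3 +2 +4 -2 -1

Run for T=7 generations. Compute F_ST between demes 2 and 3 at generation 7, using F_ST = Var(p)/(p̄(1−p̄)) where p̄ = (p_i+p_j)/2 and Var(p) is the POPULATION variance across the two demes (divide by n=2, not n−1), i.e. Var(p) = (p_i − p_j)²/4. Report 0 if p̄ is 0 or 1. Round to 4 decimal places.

t=0: k=[0 0 0 111 0 0]
t=1: x=[0.0000 0.0000 6.6600 97.6800 6.6600 0.0000] k=[0 0 6 100 4 0]
t=2: x=[0.0000 0.3600 11.2800 88.6000 9.5200 0.2400] k=[0 5 12 92 5 0]
t=3: x=[0.3000 5.1200 16.3800 81.9800 9.9200 0.3000] k=[0 10 12 81 8 2]
t=4: x=[0.6000 9.5200 16.0200 72.4800 12.0200 2.3600] k=[3 8 15 67 11 0]
t=5: x=[3.3000 8.1200 17.7000 60.5200 13.7000 0.6600] k=[0 12 22 66 10 5]
t=6: x=[0.7200 11.8800 24.0400 60.0000 13.0600 5.3000] k=[3 7 29 58 16 9]
t=7: x=[3.2400 8.0800 29.4200 53.7400 18.1000 9.4200] k=[1 5 31 58 16 8]

0.0616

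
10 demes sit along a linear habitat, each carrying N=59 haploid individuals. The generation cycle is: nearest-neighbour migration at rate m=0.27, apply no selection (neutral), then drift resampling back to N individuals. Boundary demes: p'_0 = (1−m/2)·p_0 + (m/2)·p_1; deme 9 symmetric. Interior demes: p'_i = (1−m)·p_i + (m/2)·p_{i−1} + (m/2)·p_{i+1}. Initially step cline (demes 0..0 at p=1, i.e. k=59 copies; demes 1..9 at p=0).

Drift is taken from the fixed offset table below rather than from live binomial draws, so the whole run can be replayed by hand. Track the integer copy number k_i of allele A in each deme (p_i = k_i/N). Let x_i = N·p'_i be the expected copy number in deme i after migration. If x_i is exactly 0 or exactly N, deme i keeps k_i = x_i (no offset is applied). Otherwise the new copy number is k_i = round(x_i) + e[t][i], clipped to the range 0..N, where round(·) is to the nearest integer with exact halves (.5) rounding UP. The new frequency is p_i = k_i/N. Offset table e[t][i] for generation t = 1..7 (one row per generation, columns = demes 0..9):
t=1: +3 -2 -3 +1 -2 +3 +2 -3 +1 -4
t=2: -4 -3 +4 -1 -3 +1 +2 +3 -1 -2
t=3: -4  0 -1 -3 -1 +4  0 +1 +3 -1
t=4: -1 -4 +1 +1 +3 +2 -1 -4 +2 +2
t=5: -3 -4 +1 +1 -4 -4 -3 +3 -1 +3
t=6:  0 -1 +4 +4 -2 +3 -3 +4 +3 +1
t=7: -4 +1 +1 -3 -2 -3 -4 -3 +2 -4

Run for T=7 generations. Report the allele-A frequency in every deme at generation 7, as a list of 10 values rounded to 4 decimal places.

t=0: k=[59 0 0 0 0 0 0 0 0 0]
t=1: x=[51.0350 7.9650 0.0000 0.0000 0.0000 0.0000 0.0000 0.0000 0.0000 0.0000] k=[54 6 0 0 0 0 0 0 0 0]
t=2: x=[47.5200 11.6700 0.8100 0.0000 0.0000 0.0000 0.0000 0.0000 0.0000 0.0000] k=[44 9 5 0 0 0 0 0 0 0]
t=3: x=[39.2750 13.1850 4.8650 0.6750 0.0000 0.0000 0.0000 0.0000 0.0000 0.0000] k=[35 13 4 0 0 0 0 0 0 0]
t=4: x=[32.0300 14.7550 4.6750 0.5400 0.0000 0.0000 0.0000 0.0000 0.0000 0.0000] k=[31 11 6 2 0 0 0 0 0 0]
t=5: x=[28.3000 13.0250 6.1350 2.2700 0.2700 0.0000 0.0000 0.0000 0.0000 0.0000] k=[25 9 7 3 0 0 0 0 0 0]
t=6: x=[22.8400 10.8900 6.7300 3.1350 0.4050 0.0000 0.0000 0.0000 0.0000 0.0000] k=[23 10 11 7 0 0 0 0 0 0]
t=7: x=[21.2450 11.8900 10.3250 6.5950 0.9450 0.0000 0.0000 0.0000 0.0000 0.0000] k=[17 13 11 4 0 0 0 0 0 0]

[0.2881, 0.2203, 0.1864, 0.0678, 0.0000, 0.0000, 0.0000, 0.0000, 0.0000, 0.0000]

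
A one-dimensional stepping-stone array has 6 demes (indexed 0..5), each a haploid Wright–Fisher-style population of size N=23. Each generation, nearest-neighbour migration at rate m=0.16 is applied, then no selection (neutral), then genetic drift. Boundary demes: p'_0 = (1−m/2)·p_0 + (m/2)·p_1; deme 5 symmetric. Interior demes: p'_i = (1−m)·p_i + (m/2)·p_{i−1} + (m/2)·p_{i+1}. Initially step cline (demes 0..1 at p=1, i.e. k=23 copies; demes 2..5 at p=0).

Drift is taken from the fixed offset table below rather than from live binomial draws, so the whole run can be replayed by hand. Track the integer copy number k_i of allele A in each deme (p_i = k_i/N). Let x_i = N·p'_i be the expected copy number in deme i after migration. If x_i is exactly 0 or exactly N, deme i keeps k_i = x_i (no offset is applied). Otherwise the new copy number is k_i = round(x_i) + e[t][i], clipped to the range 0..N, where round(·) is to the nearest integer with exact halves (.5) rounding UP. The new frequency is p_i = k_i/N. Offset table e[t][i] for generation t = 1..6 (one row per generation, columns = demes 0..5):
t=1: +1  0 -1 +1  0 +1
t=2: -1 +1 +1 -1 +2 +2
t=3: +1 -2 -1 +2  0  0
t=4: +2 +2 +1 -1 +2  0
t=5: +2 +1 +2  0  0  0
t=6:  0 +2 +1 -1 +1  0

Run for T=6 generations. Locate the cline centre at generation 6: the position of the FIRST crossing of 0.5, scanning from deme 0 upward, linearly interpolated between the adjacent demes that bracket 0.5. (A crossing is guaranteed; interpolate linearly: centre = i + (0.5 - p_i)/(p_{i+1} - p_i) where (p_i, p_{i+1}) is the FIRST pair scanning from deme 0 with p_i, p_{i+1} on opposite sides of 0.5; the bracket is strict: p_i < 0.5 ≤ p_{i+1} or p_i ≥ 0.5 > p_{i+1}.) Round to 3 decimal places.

1.864

t=0: k=[23 23 0 0 0 0]
t=1: x=[23.0000 21.1600 1.8400 0.0000 0.0000 0.0000] k=[23 21 1 0 0 0]
t=2: x=[22.8400 19.5600 2.5200 0.0800 0.0000 0.0000] k=[22 21 4 0 0 0]
t=3: x=[21.9200 19.7200 5.0400 0.3200 0.0000 0.0000] k=[23 18 4 2 0 0]
t=4: x=[22.6000 17.2800 4.9600 2.0000 0.1600 0.0000] k=[23 19 6 1 2 0]
t=5: x=[22.6800 18.2800 6.6400 1.4800 1.7600 0.1600] k=[23 19 9 1 2 0]
t=6: x=[22.6800 18.5200 9.1600 1.7200 1.7600 0.1600] k=[23 21 10 1 3 0]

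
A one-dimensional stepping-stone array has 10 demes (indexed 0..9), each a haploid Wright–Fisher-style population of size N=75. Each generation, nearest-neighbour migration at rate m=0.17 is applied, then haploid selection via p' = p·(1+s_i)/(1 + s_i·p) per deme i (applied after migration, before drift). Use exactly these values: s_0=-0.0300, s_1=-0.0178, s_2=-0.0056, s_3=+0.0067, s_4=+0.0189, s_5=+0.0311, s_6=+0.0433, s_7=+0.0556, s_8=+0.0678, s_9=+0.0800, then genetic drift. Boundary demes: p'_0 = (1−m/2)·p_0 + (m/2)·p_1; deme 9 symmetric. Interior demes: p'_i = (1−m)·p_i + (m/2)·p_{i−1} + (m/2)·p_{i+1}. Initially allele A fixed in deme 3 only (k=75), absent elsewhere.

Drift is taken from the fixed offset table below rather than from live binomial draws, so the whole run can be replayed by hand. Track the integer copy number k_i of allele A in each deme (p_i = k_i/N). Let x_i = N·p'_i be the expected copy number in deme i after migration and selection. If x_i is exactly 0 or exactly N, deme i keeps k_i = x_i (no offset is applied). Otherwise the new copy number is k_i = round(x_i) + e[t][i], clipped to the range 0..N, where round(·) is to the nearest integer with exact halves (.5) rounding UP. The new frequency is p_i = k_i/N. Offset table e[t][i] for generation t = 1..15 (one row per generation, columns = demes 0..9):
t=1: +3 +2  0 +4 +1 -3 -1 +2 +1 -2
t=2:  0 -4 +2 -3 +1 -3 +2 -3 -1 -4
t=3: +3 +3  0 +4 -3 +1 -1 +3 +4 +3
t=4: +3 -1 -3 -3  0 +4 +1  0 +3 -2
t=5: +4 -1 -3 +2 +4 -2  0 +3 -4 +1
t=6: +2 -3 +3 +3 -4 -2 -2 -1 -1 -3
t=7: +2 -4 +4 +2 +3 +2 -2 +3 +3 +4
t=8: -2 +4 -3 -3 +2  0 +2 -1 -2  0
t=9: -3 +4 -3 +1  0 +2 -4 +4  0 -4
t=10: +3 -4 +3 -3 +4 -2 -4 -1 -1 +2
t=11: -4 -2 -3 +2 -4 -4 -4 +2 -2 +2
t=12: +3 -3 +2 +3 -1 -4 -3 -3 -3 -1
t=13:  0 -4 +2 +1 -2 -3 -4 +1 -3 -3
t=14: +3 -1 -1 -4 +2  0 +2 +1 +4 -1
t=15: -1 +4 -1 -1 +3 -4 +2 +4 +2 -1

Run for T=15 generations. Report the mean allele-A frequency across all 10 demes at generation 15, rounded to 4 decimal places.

0.1187

t=0: k=[0 0 0 75 0 0 0 0 0 0]
t=1: x=[0.0000 0.0000 6.3423 62.3205 6.4851 0.0000 0.0000 0.0000 0.0000 0.0000] k=[0 0 6 66 7 0 0 0 0 0]
t=2: x=[0.0000 0.5010 10.5390 55.9800 11.6024 0.6134 0.0000 0.0000 0.0000 0.0000] k=[0 0 13 53 13 0 0 0 0 0]
t=3: x=[0.0000 1.0856 15.2267 46.3184 15.5242 1.1388 0.0000 0.0000 0.0000 0.0000] k=[0 4 15 50 13 2 0 0 0 0]
t=4: x=[0.3298 4.5181 16.9662 44.0015 15.4383 2.8477 0.1773 0.0000 0.0000 0.0000] k=[3 4 14 41 15 7 1 0 0 0]
t=5: x=[2.9961 4.6855 15.3762 36.6201 16.7725 7.3711 1.4855 0.0897 0.0000 0.0000] k=[7 4 12 39 21 5 1 3 0 0]
t=6: x=[6.5603 4.8528 13.5525 35.2998 21.4557 6.1918 1.5740 2.7130 0.2722 0.0000] k=[9 2 17 38 17 4 0 2 0 0]
t=7: x=[8.1804 3.8046 17.4347 34.5544 17.9342 4.9035 0.5319 1.7501 0.1815 0.0000] k=[10 0 21 37 21 7 0 5 3 0]
t=8: x=[8.9081 2.5897 20.4913 34.4043 21.4557 7.8066 1.0635 4.6348 3.1045 0.2753] k=[7 7 17 31 23 8 3 4 1 0]
t=9: x=[6.8091 7.7247 17.2652 29.2491 22.7003 9.0919 3.6546 3.8530 1.2480 0.0918] k=[4 12 14 30 23 11 0 8 1 0]
t=10: x=[4.5481 11.3163 15.1221 28.1623 22.8716 11.3774 1.6834 7.0637 1.6102 0.0918] k=[8 7 18 25 27 9 0 6 1 2]
t=11: x=[7.7019 7.8923 17.5843 24.6855 25.6149 10.0281 1.3292 5.3266 1.6102 2.0640] k=[4 6 15 27 22 6 0 7 0 4]
t=12: x=[4.0517 6.4878 15.1869 25.6676 21.3498 7.0430 1.1521 6.1067 0.9975 3.9374] k=[7 3 17 29 20 3 0 3 0 3]
t=13: x=[6.4775 4.4542 16.7568 27.3309 19.5898 4.3128 0.5319 2.6236 0.5443 2.9559] k=[6 0 19 28 18 1 0 4 0 0]
t=14: x=[5.3370 2.0882 18.0729 26.4993 17.6565 2.4310 0.4433 3.4960 0.3629 0.0000] k=[8 1 17 22 20 2 2 4 4 0]
t=15: x=[7.2042 2.9044 15.9942 21.5073 18.9035 3.6345 2.2611 4.0315 3.8953 0.3671] k=[6 7 15 21 22 0 4 8 6 0]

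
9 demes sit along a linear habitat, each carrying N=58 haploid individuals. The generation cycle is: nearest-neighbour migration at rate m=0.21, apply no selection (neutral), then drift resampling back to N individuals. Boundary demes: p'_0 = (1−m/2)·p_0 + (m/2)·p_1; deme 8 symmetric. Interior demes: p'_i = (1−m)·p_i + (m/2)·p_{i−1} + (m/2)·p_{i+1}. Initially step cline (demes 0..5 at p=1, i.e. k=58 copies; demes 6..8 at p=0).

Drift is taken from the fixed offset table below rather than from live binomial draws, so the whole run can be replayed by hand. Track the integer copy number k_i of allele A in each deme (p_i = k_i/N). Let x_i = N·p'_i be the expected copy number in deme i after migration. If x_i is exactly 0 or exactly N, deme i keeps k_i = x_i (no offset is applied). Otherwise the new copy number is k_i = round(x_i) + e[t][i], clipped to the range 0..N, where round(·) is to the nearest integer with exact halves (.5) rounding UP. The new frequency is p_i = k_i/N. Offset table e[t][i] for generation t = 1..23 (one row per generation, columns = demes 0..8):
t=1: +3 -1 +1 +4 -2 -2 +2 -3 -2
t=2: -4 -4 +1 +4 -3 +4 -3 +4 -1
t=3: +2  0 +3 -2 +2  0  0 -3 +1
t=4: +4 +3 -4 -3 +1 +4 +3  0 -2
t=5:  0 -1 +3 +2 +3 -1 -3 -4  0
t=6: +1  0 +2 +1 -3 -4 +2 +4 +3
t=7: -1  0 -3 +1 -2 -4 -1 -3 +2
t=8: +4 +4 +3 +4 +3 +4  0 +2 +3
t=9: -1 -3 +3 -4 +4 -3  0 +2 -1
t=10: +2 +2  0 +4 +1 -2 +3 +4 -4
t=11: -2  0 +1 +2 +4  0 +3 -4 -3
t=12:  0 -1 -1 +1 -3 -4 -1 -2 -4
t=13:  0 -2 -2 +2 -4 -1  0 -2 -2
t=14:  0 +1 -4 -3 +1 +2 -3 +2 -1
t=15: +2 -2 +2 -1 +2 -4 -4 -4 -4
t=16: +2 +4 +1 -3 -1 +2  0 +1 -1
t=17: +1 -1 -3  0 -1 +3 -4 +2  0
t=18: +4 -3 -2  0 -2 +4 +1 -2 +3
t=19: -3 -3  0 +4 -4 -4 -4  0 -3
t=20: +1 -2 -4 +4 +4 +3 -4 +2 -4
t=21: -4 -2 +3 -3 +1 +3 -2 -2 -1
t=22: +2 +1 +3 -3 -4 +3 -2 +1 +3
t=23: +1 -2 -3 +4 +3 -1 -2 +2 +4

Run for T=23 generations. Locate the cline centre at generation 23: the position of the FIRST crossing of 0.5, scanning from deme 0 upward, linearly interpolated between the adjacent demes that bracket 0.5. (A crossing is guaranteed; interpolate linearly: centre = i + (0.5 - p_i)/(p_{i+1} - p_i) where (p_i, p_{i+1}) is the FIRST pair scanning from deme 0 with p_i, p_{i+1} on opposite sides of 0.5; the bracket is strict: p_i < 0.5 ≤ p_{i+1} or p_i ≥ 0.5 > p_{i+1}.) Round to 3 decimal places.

5.261

t=0: k=[58 58 58 58 58 58 0 0 0]
t=1: x=[58.0000 58.0000 58.0000 58.0000 58.0000 51.9100 6.0900 0.0000 0.0000] k=[58 58 58 58 58 50 8 0 0]
t=2: x=[58.0000 58.0000 58.0000 58.0000 57.1600 46.4300 11.5700 0.8400 0.0000] k=[58 58 58 58 54 50 9 5 0]
t=3: x=[58.0000 58.0000 58.0000 57.5800 54.0000 46.1150 12.8850 4.8950 0.5250] k=[58 58 58 56 56 46 13 2 2]
t=4: x=[58.0000 58.0000 57.7900 56.2100 54.9500 43.5850 15.3100 3.1550 2.0000] k=[58 58 54 53 56 48 18 3 0]
t=5: x=[58.0000 57.5800 54.3150 53.4200 54.8450 45.6900 19.5750 4.2600 0.3150] k=[58 57 57 55 58 45 17 0 0]
t=6: x=[57.8950 57.1050 56.7900 55.5250 56.3200 43.4250 18.1550 1.7850 0.0000] k=[58 57 58 57 53 39 20 6 0]
t=7: x=[57.8950 57.2100 57.7900 56.6850 51.9500 38.4750 20.5250 6.8400 0.6300] k=[57 57 55 58 50 34 20 4 3]
t=8: x=[57.0000 56.7900 55.5250 56.8450 49.1600 34.2100 19.7900 5.5750 3.1050] k=[58 58 58 58 52 38 20 8 6]
t=9: x=[58.0000 58.0000 58.0000 57.3700 51.1600 37.5800 20.6300 9.0500 6.2100] k=[58 58 58 53 55 35 21 11 5]
t=10: x=[58.0000 58.0000 57.4750 53.7350 52.6900 35.6300 21.4200 11.4200 5.6300] k=[58 58 57 58 54 34 24 15 2]
t=11: x=[58.0000 57.8950 57.2100 57.4750 52.3200 35.0500 24.1050 14.5800 3.3650] k=[58 58 58 58 56 35 27 11 0]
t=12: x=[58.0000 58.0000 58.0000 57.7900 54.0050 36.3650 26.1600 11.5250 1.1550] k=[58 58 58 58 51 32 25 10 0]
t=13: x=[58.0000 58.0000 58.0000 57.2650 49.7400 33.2600 24.1600 10.5250 1.0500] k=[58 58 58 58 46 32 24 9 0]
t=14: x=[58.0000 58.0000 58.0000 56.7400 45.7900 32.6300 23.2650 9.6300 0.9450] k=[58 58 58 54 47 35 20 12 0]
t=15: x=[58.0000 58.0000 57.5800 53.6850 46.4750 34.6850 20.7350 11.5800 1.2600] k=[58 58 58 53 48 31 17 8 0]
t=16: x=[58.0000 58.0000 57.4750 53.0000 46.7400 31.3150 17.5250 8.1050 0.8400] k=[58 58 58 50 46 33 18 9 0]
t=17: x=[58.0000 58.0000 57.1600 50.4200 45.0550 32.7900 18.6300 9.0000 0.9450] k=[58 58 54 50 44 36 15 11 1]
t=18: x=[58.0000 57.5800 54.0000 49.7900 43.7900 34.6350 16.7850 10.3700 2.0500] k=[58 55 52 50 42 39 18 8 5]
t=19: x=[57.6850 55.0000 52.1050 49.3700 42.5250 37.1100 19.1550 8.7350 5.3150] k=[55 52 52 53 39 33 15 9 2]
t=20: x=[54.6850 52.3150 52.1050 51.4250 39.8400 31.7400 16.2600 8.8950 2.7350] k=[56 50 48 55 44 35 12 11 0]
t=21: x=[55.3700 50.4200 48.9450 53.1100 44.2100 33.5300 14.3100 9.9500 1.1550] k=[51 48 52 50 45 37 12 8 0]
t=22: x=[50.6850 48.7350 51.3700 49.6850 44.6850 35.2150 14.2050 7.5800 0.8400] k=[53 50 54 47 41 38 12 9 4]
t=23: x=[52.6850 50.7350 52.8450 47.1050 41.3150 35.5850 14.4150 8.7900 4.5250] k=[54 49 50 51 44 35 12 11 9]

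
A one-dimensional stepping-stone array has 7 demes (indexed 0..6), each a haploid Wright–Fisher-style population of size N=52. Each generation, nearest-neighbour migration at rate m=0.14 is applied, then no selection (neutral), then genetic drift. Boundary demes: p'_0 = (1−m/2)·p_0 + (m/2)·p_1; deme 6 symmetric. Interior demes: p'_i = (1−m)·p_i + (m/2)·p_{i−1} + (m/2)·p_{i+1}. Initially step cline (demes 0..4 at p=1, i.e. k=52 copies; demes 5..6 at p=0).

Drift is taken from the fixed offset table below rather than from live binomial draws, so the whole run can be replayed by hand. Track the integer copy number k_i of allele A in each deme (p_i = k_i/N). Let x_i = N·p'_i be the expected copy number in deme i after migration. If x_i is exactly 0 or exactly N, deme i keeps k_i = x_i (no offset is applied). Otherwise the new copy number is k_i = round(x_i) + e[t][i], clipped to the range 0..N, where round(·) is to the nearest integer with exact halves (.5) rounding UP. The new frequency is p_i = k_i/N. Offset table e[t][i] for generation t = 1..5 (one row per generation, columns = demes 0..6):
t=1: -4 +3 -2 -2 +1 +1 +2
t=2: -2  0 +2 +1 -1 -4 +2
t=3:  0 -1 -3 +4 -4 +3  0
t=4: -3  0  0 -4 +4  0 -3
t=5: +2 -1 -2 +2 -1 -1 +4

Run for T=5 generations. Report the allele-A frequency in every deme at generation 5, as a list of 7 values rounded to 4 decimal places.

t=0: k=[52 52 52 52 52 0 0]
t=1: x=[52.0000 52.0000 52.0000 52.0000 48.3600 3.6400 0.0000] k=[52 52 52 52 49 5 0]
t=2: x=[52.0000 52.0000 52.0000 51.7900 46.1300 7.7300 0.3500] k=[52 52 52 52 45 4 2]
t=3: x=[52.0000 52.0000 52.0000 51.5100 42.6200 6.7300 2.1400] k=[52 52 52 52 39 10 2]
t=4: x=[52.0000 52.0000 52.0000 51.0900 37.8800 11.4700 2.5600] k=[52 52 52 47 42 11 0]
t=5: x=[52.0000 52.0000 51.6500 47.0000 40.1800 12.4000 0.7700] k=[52 52 50 49 39 11 5]

[1.0000, 1.0000, 0.9615, 0.9423, 0.7500, 0.2115, 0.0962]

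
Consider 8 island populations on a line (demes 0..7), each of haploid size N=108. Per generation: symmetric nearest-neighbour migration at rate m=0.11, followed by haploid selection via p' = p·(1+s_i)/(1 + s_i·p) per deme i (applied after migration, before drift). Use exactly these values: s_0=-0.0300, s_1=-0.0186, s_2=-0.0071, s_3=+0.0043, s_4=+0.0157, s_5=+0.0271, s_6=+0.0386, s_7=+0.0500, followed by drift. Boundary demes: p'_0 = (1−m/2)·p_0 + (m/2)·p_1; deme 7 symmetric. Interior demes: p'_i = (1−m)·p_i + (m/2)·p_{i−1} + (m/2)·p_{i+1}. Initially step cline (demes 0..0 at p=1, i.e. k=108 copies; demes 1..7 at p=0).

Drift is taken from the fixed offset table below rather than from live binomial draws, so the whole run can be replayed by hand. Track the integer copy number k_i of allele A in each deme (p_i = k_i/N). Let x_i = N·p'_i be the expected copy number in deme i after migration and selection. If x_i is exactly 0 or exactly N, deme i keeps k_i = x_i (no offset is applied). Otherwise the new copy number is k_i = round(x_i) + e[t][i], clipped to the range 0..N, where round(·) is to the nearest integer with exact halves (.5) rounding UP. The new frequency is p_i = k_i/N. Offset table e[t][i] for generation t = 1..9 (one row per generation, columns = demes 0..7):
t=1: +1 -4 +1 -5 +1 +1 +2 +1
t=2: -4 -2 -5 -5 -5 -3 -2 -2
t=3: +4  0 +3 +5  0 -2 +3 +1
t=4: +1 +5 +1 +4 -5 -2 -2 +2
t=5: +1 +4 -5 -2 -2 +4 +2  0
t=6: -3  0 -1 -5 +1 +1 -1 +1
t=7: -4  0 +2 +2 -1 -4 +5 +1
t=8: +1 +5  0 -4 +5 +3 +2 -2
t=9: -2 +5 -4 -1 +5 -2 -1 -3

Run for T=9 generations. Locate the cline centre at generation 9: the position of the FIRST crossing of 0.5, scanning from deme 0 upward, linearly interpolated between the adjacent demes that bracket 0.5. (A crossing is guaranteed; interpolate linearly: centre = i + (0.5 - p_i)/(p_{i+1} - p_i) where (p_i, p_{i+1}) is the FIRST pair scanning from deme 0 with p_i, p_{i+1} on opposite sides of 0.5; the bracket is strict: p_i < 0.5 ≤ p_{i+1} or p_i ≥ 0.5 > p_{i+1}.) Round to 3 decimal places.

0.375

t=0: k=[108 0 0 0 0 0 0 0]
t=1: x=[101.8867 5.8355 0.0000 0.0000 0.0000 0.0000 0.0000 0.0000] k=[103 2 0 0 0 0 0 0]
t=2: x=[97.1513 7.3159 0.1092 0.0000 0.0000 0.0000 0.0000 0.0000] k=[93 5 0 0 0 0 0 0]
t=3: x=[87.6619 9.4026 0.2731 0.0000 0.0000 0.0000 0.0000 0.0000] k=[92 9 3 0 0 0 0 0]
t=4: x=[86.9231 13.0185 3.1432 0.1657 0.0000 0.0000 0.0000 0.0000] k=[88 18 4 4 0 0 0 0]
t=5: x=[83.5792 20.7633 4.7376 3.7957 0.2234 0.0000 0.0000 0.0000] k=[85 25 0 2 0 0 0 0]
t=6: x=[81.0893 26.5473 1.4746 1.7875 0.1117 0.0000 0.0000 0.0000] k=[78 27 0 0 1 0 0 0]
t=7: x=[74.4952 27.9295 1.4746 0.0552 0.9039 0.0565 0.0000 0.0000] k=[70 28 3 2 0 0 0 0]
t=8: x=[66.9175 28.5390 4.2905 1.9532 0.1117 0.0000 0.0000 0.0000] k=[68 34 4 0 5 0 0 0]
t=9: x=[65.3465 33.7826 5.3934 0.4971 4.5169 0.2824 0.0000 0.0000] k=[63 39 1 0 10 0 0 0]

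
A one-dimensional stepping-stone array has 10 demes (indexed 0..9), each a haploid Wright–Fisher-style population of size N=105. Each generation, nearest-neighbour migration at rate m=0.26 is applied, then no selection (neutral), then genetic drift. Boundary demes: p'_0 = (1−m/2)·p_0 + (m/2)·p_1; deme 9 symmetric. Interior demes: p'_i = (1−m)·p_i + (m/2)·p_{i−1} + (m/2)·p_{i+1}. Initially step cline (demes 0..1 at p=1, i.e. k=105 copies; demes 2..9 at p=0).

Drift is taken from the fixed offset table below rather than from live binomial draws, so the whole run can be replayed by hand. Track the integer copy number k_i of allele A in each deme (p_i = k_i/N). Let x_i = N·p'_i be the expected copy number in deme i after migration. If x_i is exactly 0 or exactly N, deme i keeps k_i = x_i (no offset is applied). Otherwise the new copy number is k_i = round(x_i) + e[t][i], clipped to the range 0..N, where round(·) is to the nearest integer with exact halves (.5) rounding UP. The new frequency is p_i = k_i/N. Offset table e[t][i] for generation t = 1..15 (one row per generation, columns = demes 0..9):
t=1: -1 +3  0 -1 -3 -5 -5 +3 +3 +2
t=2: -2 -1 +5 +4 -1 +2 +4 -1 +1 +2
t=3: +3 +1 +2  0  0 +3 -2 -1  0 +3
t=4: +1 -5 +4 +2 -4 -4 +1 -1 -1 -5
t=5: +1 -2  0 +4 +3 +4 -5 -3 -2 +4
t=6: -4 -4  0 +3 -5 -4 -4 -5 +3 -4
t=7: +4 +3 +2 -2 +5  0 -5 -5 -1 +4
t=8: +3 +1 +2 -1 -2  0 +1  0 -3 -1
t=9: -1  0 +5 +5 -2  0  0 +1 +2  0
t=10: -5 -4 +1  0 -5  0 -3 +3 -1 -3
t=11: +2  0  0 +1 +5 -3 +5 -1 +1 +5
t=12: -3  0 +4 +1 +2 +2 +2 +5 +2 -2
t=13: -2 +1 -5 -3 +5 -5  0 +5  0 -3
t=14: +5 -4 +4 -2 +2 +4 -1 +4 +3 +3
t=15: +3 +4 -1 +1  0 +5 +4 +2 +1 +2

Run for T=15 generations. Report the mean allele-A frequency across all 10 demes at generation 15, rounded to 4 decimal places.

t=0: k=[105 105 0 0 0 0 0 0 0 0]
t=1: x=[105.0000 91.3500 13.6500 0.0000 0.0000 0.0000 0.0000 0.0000 0.0000 0.0000] k=[105 94 14 0 0 0 0 0 0 0]
t=2: x=[103.5700 85.0300 22.5800 1.8200 0.0000 0.0000 0.0000 0.0000 0.0000 0.0000] k=[102 84 28 6 0 0 0 0 0 0]
t=3: x=[99.6600 79.0600 32.4200 8.0800 0.7800 0.0000 0.0000 0.0000 0.0000 0.0000] k=[103 80 34 8 1 0 0 0 0 0]
t=4: x=[100.0100 77.0100 36.6000 10.4700 1.7800 0.1300 0.0000 0.0000 0.0000 0.0000] k=[101 72 41 12 0 0 0 0 0 0]
t=5: x=[97.2300 71.7400 41.2600 14.2100 1.5600 0.0000 0.0000 0.0000 0.0000 0.0000] k=[98 70 41 18 5 0 0 0 0 0]
t=6: x=[94.3600 69.8700 41.7800 19.3000 6.0400 0.6500 0.0000 0.0000 0.0000 0.0000] k=[90 66 42 22 1 0 0 0 0 0]
t=7: x=[86.8800 66.0000 42.5200 21.8700 3.6000 0.1300 0.0000 0.0000 0.0000 0.0000] k=[91 69 45 20 9 0 0 0 0 0]
t=8: x=[88.1400 68.7400 44.8700 21.8200 9.2600 1.1700 0.0000 0.0000 0.0000 0.0000] k=[91 70 47 21 7 1 0 0 0 0]
t=9: x=[88.2700 69.7400 46.6100 22.5600 8.0400 1.6500 0.1300 0.0000 0.0000 0.0000] k=[87 70 52 28 6 2 0 0 0 0]
t=10: x=[84.7900 69.8700 51.2200 28.2600 8.3400 2.2600 0.2600 0.0000 0.0000 0.0000] k=[80 66 52 28 3 2 0 0 0 0]
t=11: x=[78.1800 66.0000 50.7000 27.8700 6.1200 1.8700 0.2600 0.0000 0.0000 0.0000] k=[80 66 51 29 11 0 5 0 0 0]
t=12: x=[78.1800 65.8700 50.0900 29.5200 11.9100 2.0800 3.7000 0.6500 0.0000 0.0000] k=[75 66 54 31 14 4 6 6 0 0]
t=13: x=[73.8300 65.6100 52.5700 31.7800 14.9100 5.5600 5.7400 5.2200 0.7800 0.0000] k=[72 67 48 29 20 1 6 10 1 0]
t=14: x=[71.3500 65.1800 48.0000 30.3000 18.7000 4.1200 5.8700 8.3100 2.0400 0.1300] k=[76 61 52 28 21 8 5 12 5 3]
t=15: x=[74.0500 61.7800 50.0500 30.2100 20.2200 9.3000 6.3000 10.1800 5.6500 3.2600] k=[77 66 49 31 20 14 10 12 7 5]

0.2771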